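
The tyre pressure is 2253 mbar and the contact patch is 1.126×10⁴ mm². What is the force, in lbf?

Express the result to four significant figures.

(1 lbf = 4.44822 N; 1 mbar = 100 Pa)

570.3 lbf

2253 mbar × 100 → 225300 Pa
1.126×10⁴ mm² × 10⁻⁶ → 0.01126 m²
F = P × A = 225300 Pa × 0.01126 m² = 2536.88 N
2536.88 N ÷ (4.44822 N/lbf) = 570.314 lbf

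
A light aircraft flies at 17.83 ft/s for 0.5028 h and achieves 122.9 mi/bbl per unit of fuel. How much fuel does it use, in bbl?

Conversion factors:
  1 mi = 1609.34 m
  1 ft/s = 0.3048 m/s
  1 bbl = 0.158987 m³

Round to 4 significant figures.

0.04974 bbl

17.83 ft/s → 5.43458 m/s
0.5028 h → 1810.08 s
d = v × t = 5.43458 × 1810.08 = 9837.02 m
122.9 mi/bbl → 1.24405×10⁶ m/m³
V = d / (distance per unit fuel) = 9837.02 / 1.24405×10⁶ = 0.00790725 m³
In bbl: 0.00790725 / 0.158987 = 0.0497352 bbl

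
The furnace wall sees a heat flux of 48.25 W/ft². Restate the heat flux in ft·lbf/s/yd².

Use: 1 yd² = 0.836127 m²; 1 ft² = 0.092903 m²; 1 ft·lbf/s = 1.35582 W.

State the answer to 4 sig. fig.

320.3 ft·lbf/s/yd²

48.25 W/ft² ÷ 0.092903 m²/ft² = 519.359 W/m²
519.359 W/m² ÷ 1.35582 W/ft·lbf/s × 0.836127 m²/yd² = 320.286 ft·lbf/s/yd²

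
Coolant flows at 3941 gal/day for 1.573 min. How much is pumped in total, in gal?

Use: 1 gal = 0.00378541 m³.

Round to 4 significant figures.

3941 gal/day → 1.72666×10⁻⁴ m³/s
1.573 min → 94.38 s
V = Q × t = 1.72666×10⁻⁴ × 94.38 = 0.0162962 m³
In gal: 0.0162962 / 0.00378541 = 4.305 gal

4.305 gal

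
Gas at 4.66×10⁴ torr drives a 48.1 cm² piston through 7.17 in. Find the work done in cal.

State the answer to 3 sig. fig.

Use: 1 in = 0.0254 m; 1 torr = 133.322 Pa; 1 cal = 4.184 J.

4.66×10⁴ torr → 6.21281×10⁶ Pa
48.1 cm² → 0.00481 m²
F = P × A = 6.21281×10⁶ × 0.00481 = 29883.6 N
7.17 in → 0.182118 m
W = F × d = 29883.6 × 0.182118 = 5442.34 J
In cal: 5442.34 / 4.184 = 1300.75 cal

1300 cal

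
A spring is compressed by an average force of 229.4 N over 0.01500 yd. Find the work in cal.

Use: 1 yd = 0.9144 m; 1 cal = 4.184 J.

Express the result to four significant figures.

0.7520 cal

0.01500 yd × 0.9144 → 0.013716 m
W = F × d = 229.4 N × 0.013716 m = 3.14645 J
3.14645 J ÷ (4.184 J/cal) = 0.75202 cal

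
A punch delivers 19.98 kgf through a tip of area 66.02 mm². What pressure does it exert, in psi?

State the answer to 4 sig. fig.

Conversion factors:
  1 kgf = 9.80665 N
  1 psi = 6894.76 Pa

430.4 psi

19.98 kgf × 9.80665 = 195.937 N
66.02 mm² × 10⁻⁶ = 6.602×10⁻⁵ m²
P = F / A = 195.937 N / 6.602×10⁻⁵ m² = 2.96784×10⁶ Pa
2.96784×10⁶ Pa ÷ (6894.76 Pa/psi) = 430.449 psi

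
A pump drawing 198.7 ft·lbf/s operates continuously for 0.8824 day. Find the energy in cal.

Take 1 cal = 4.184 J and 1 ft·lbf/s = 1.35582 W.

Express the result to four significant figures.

198.7 ft·lbf/s × 1.35582 → 269.401 W
0.8824 day × 86400 → 76239.4 s
E = P × t = 269.401 W × 76239.4 s = 2.0539×10⁷ J
2.0539×10⁷ J ÷ (4.184 J/cal) = 4.90894×10⁶ cal

4.909×10⁶ cal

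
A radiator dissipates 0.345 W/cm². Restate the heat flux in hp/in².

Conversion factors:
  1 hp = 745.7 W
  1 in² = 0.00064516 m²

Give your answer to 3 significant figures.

0.00298 hp/in²

0.345 W/cm² ÷ 0.0001 m²/cm² = 3450 W/m²
3450 W/m² ÷ 745.7 W/hp × 0.00064516 m²/in² = 0.00298485 hp/in²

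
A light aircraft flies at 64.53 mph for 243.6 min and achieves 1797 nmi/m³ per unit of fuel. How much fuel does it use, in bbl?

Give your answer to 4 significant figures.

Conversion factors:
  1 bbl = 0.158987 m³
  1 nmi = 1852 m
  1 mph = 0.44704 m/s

0.7969 bbl

64.53 mph → 28.8475 m/s
243.6 min → 14616 s
d = v × t = 28.8475 × 14616 = 421635 m
1797 nmi/m³ → 3.32804×10⁶ m/m³
V = d / (distance per unit fuel) = 421635 / 3.32804×10⁶ = 0.126692 m³
In bbl: 0.126692 / 0.158987 = 0.79687 bbl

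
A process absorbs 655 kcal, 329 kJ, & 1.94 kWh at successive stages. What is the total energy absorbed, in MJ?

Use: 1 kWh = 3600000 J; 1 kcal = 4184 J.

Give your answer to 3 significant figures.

655 kcal × 4184 → 2.74052×10⁶ J
329 kJ × 1000 → 329000 J
1.94 kWh × 3600000 → 6.984×10⁶ J
Total: 2.74052×10⁶ + 329000 + 6.984×10⁶ = 1.00535×10⁷ J
In MJ: 1.00535×10⁷ / 1000000 = 10.0535 MJ

10.1 MJ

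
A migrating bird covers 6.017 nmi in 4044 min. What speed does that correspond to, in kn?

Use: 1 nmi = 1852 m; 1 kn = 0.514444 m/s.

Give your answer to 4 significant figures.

6.017 nmi × 1852 = 11143.5 m
4044 min × 60 = 242640 s
v = d / t = 11143.5 m / 242640 s = 0.0459261 m/s
0.0459261 m/s ÷ (0.514444 m/s/kn) = 0.0892733 kn

0.08927 kn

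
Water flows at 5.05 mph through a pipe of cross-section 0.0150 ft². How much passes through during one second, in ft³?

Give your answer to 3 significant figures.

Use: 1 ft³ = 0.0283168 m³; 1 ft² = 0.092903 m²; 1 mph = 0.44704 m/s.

5.05 mph × 0.44704 = 2.25755 m/s
0.0150 ft² × 0.092903 = 0.00139354 m²
V = v × A × t = 2.25755 m/s × 0.00139354 m² × 1 s = 0.00314599 m³
0.00314599 m³ ÷ (0.0283168 m³/ft³) = 0.1111 ft³

0.111 ft³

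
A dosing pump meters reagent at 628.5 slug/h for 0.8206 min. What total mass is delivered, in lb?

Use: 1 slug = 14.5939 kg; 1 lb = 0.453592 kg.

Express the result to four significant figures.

276.6 lb

628.5 slug/h → 2.54785 kg/s
0.8206 min → 49.236 s
m = ṁ × t = 2.54785 × 49.236 = 125.446 kg
In lb: 125.446 / 0.453592 = 276.561 lb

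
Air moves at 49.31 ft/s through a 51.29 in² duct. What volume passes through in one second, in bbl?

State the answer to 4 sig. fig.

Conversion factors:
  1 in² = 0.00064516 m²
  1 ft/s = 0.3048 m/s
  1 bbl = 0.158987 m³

49.31 ft/s × 0.3048 → 15.0297 m/s
51.29 in² × 0.00064516 → 0.0330903 m²
V = v × A × t = 15.0297 m/s × 0.0330903 m² × 1 s = 0.497337 m³
0.497337 m³ ÷ (0.158987 m³/bbl) = 3.12816 bbl

3.128 bbl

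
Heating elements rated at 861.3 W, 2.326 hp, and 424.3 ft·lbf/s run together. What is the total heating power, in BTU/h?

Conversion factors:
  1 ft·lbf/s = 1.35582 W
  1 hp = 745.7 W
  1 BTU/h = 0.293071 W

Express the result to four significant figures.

861.3 W (already W)
2.326 hp × 745.7 = 1734.5 W
424.3 ft·lbf/s × 1.35582 = 575.274 W
Total: 861.3 + 1734.5 + 575.274 = 3171.07 W
In BTU/h: 3171.07 / 0.293071 = 10820.1 BTU/h

1.082×10⁴ BTU/h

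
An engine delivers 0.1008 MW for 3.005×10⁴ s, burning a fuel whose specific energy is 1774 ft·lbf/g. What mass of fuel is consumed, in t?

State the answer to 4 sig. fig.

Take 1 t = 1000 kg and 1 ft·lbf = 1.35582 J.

0.1008 MW → 100800 W
E = P × t = 100800 × 30050 = 3.02904×10⁹ J
1774 ft·lbf/g → 2.40522×10⁶ J/kg
m = E / e_s = 3.02904×10⁹ / 2.40522×10⁶ = 1259.36 kg
In t: 1259.36 / 1000 = 1.25936 t

1.259 t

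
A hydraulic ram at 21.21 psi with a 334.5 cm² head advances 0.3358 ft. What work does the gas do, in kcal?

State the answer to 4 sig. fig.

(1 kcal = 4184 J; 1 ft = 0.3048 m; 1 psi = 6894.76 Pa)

21.21 psi → 146238 Pa
334.5 cm² → 0.03345 m²
F = P × A = 146238 × 0.03345 = 4891.66 N
0.3358 ft → 0.102352 m
W = F × d = 4891.66 × 0.102352 = 500.671 J
In kcal: 500.671 / 4184 = 0.119663 kcal

0.1197 kcal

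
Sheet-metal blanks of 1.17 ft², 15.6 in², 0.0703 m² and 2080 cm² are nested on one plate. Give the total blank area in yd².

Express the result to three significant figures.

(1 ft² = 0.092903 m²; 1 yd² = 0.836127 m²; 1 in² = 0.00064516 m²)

1.17 ft² × 0.092903 = 0.108697 m²
15.6 in² × 0.00064516 = 0.0100645 m²
0.0703 m² (already m²)
2080 cm² × 0.0001 = 0.208 m²
Combined: 0.108697 + 0.0100645 + 0.0703 + 0.208 = 0.397062 m²
In yd²: 0.397062 / 0.836127 = 0.474882 yd²

0.475 yd²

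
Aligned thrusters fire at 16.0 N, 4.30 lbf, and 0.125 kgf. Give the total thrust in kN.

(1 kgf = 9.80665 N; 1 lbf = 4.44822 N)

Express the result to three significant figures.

16.0 N (already N)
4.30 lbf × 4.44822 = 19.1273 N
0.125 kgf × 9.80665 = 1.22583 N
Combined: 16 + 19.1273 + 1.22583 = 36.3531 N
In kN: 36.3531 / 1000 = 0.0363531 kN

0.0364 kN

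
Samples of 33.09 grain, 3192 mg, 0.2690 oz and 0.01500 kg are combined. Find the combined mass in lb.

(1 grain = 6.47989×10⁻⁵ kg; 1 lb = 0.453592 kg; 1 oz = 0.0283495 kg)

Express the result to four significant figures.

0.06165 lb

33.09 grain × 6.47989×10⁻⁵ = 0.0021442 kg
3192 mg × 10⁻⁶ = 0.003192 kg
0.2690 oz × 0.0283495 = 0.00762602 kg
0.01500 kg (already kg)
Combined: 0.0021442 + 0.003192 + 0.00762602 + 0.015 = 0.0279622 kg
In lb: 0.0279622 / 0.453592 = 0.0616461 lb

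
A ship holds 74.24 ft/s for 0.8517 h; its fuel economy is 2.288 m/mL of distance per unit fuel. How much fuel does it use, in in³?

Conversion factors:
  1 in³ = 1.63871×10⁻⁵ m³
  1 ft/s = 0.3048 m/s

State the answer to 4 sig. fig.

74.24 ft/s → 22.6284 m/s
0.8517 h → 3066.12 s
d = v × t = 22.6284 × 3066.12 = 69381.4 m
2.288 m/mL → 2.288×10⁶ m/m³
V = d / (distance per unit fuel) = 69381.4 / 2.288×10⁶ = 0.030324 m³
In in³: 0.030324 / 1.63871×10⁻⁵ = 1850.48 in³

1850 in³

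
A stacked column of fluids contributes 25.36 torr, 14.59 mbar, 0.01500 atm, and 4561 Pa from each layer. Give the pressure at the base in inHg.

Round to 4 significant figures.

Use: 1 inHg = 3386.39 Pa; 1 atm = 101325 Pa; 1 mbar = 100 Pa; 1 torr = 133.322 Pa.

3.225 inHg

25.36 torr × 133.322 = 3381.05 Pa
14.59 mbar × 100 = 1459 Pa
0.01500 atm × 101325 = 1519.88 Pa
4561 Pa (already Pa)
Combined: 3381.05 + 1459 + 1519.88 + 4561 = 10920.9 Pa
In inHg: 10920.9 / 3386.39 = 3.22494 inHg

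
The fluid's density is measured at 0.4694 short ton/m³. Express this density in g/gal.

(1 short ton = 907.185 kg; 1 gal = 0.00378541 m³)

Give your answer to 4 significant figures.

1612 g/gal

0.4694 short ton/m³ × 907.185 kg/short ton = 425.833 kg/m³
425.833 kg/m³ ÷ 0.001 kg/g × 0.00378541 m³/gal = 1611.95 g/gal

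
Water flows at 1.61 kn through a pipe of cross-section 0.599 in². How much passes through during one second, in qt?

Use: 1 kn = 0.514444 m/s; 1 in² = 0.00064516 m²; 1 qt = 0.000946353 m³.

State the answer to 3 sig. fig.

1.61 kn × 0.514444 → 0.828255 m/s
0.599 in² × 0.00064516 → 3.86451×10⁻⁴ m²
V = v × A × t = 0.828255 m/s × 3.86451×10⁻⁴ m² × 1 s = 3.2008×10⁻⁴ m³
3.2008×10⁻⁴ m³ ÷ (0.000946353 m³/qt) = 0.338225 qt

0.338 qt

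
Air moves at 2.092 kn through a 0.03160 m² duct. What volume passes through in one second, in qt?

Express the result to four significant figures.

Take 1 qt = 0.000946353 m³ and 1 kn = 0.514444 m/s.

2.092 kn × 0.514444 → 1.07622 m/s
V = v × A × t = 1.07622 m/s × 0.0316 m² × 1 s = 0.0340086 m³
0.0340086 m³ ÷ (0.000946353 m³/qt) = 35.9365 qt

35.94 qt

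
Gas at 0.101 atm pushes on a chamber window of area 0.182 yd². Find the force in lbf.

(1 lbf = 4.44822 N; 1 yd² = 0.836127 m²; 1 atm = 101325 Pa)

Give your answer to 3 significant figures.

350 lbf

0.101 atm × 101325 = 10233.8 Pa
0.182 yd² × 0.836127 = 0.152175 m²
F = P × A = 10233.8 Pa × 0.152175 m² = 1557.33 N
1557.33 N ÷ (4.44822 N/lbf) = 350.102 lbf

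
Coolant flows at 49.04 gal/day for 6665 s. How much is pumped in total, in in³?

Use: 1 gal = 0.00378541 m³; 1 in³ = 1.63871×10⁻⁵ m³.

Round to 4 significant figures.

873.9 in³

49.04 gal/day → 2.14857×10⁻⁶ m³/s
V = Q × t = 2.14857×10⁻⁶ × 6665 = 0.0143202 m³
In in³: 0.0143202 / 1.63871×10⁻⁵ = 873.87 in³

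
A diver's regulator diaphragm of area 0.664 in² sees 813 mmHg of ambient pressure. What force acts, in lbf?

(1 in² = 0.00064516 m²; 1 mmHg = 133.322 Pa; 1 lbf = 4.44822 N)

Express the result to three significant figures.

813 mmHg × 133.322 = 108391 Pa
0.664 in² × 0.00064516 = 4.28386×10⁻⁴ m²
F = P × A = 108391 Pa × 4.28386×10⁻⁴ m² = 46.4332 N
46.4332 N ÷ (4.44822 N/lbf) = 10.4386 lbf

10.4 lbf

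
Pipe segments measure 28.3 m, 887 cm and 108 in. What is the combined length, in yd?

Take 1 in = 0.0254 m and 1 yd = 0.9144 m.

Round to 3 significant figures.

28.3 m (already m)
887 cm × 0.01 = 8.87 m
108 in × 0.0254 = 2.7432 m
Total: 28.3 + 8.87 + 2.7432 = 39.9132 m
In yd: 39.9132 / 0.9144 = 43.6496 yd

43.6 yd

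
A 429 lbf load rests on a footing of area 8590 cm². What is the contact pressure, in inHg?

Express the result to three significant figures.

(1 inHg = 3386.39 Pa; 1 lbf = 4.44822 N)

0.656 inHg

429 lbf × 4.44822 → 1908.29 N
8590 cm² × 0.0001 → 0.859 m²
P = F / A = 1908.29 N / 0.859 m² = 2221.53 Pa
2221.53 Pa ÷ (3386.39 Pa/inHg) = 0.656017 inHg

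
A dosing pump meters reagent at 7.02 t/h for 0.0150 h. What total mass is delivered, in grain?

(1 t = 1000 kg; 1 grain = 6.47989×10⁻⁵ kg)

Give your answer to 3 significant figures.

1.63×10⁶ grain

7.02 t/h → 1.95 kg/s
0.0150 h → 54 s
m = ṁ × t = 1.95 × 54 = 105.3 kg
In grain: 105.3 / 6.47989×10⁻⁵ = 1.62503×10⁶ grain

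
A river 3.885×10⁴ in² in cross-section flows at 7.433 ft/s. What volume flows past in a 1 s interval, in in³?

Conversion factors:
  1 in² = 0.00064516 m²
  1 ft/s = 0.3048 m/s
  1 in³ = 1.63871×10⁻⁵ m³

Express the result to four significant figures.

7.433 ft/s × 0.3048 → 2.26558 m/s
3.885×10⁴ in² × 0.00064516 → 25.0645 m²
V = v × A × t = 2.26558 m/s × 25.0645 m² × 1 s = 56.7856 m³
56.7856 m³ ÷ (1.63871×10⁻⁵ m³/in³) = 3.46526×10⁶ in³

3.465×10⁶ in³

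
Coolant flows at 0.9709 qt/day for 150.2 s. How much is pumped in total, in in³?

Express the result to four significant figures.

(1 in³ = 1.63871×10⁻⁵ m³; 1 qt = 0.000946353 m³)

0.09747 in³

0.9709 qt/day → 1.06344×10⁻⁸ m³/s
V = Q × t = 1.06344×10⁻⁸ × 150.2 = 1.59729×10⁻⁶ m³
In in³: 1.59729×10⁻⁶ / 1.63871×10⁻⁵ = 0.0974724 in³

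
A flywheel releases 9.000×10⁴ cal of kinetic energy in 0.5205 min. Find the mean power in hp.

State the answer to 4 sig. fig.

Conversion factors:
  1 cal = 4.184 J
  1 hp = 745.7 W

16.17 hp

9.000×10⁴ cal × 4.184 = 376560 J
0.5205 min × 60 = 31.23 s
P = E / t = 376560 J / 31.23 s = 12057.6 W
12057.6 W ÷ (745.7 W/hp) = 16.1695 hp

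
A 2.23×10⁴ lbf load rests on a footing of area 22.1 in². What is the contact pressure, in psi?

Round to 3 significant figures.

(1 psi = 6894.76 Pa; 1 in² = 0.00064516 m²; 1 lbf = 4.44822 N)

2.23×10⁴ lbf × 4.44822 = 99195.3 N
22.1 in² × 0.00064516 = 0.014258 m²
P = F / A = 99195.3 N / 0.014258 m² = 6.95717×10⁶ Pa
6.95717×10⁶ Pa ÷ (6894.76 Pa/psi) = 1009.05 psi

1010 psi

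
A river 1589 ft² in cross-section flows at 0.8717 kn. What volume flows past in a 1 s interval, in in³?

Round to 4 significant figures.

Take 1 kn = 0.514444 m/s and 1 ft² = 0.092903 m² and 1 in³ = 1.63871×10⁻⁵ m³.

4.040×10⁶ in³

0.8717 kn × 0.514444 = 0.448441 m/s
1589 ft² × 0.092903 = 147.623 m²
V = v × A × t = 0.448441 m/s × 147.623 m² × 1 s = 66.2002 m³
66.2002 m³ ÷ (1.63871×10⁻⁵ m³/in³) = 4.03978×10⁶ in³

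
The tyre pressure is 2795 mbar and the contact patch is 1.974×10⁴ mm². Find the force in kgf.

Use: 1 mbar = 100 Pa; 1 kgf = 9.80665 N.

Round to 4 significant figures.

2795 mbar × 100 = 279500 Pa
1.974×10⁴ mm² × 10⁻⁶ = 0.01974 m²
F = P × A = 279500 Pa × 0.01974 m² = 5517.33 N
5517.33 N ÷ (9.80665 N/kgf) = 562.611 kgf

562.6 kgf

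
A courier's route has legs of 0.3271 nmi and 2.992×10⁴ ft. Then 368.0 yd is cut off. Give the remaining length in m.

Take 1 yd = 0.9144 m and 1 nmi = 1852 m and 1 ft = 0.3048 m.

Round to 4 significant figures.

0.3271 nmi × 1852 = 605.789 m
2.992×10⁴ ft × 0.3048 = 9119.62 m
368.0 yd × 0.9144 = 336.499 m
Sum: 605.789 + 9119.62 − 336.499 = 9388.91 m

9389 m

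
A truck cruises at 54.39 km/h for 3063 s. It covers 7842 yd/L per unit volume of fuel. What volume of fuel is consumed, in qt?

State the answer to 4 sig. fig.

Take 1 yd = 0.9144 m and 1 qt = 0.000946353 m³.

54.39 km/h → 15.1083 m/s
d = v × t = 15.1083 × 3063 = 46276.7 m
7842 yd/L → 7.17072×10⁶ m/m³
V = d / (distance per unit fuel) = 46276.7 / 7.17072×10⁶ = 0.00645356 m³
In qt: 0.00645356 / 0.000946353 = 6.8194 qt

6.819 qt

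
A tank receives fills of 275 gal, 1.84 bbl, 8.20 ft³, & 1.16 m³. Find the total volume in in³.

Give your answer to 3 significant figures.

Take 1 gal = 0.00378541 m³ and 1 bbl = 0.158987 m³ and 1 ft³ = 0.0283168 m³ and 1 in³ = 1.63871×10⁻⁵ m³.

275 gal × 0.00378541 = 1.04099 m³
1.84 bbl × 0.158987 = 0.292536 m³
8.20 ft³ × 0.0283168 = 0.232198 m³
1.16 m³ (already m³)
Sum: 1.04099 + 0.292536 + 0.232198 + 1.16 = 2.72572 m³
In in³: 2.72572 / 1.63871×10⁻⁵ = 166333 in³

1.66×10⁵ in³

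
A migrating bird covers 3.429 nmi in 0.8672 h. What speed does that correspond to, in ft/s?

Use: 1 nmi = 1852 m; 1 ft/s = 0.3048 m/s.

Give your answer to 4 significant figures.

3.429 nmi × 1852 = 6350.51 m
0.8672 h × 3600 = 3121.92 s
v = d / t = 6350.51 m / 3121.92 s = 2.03417 m/s
2.03417 m/s ÷ (0.3048 m/s/ft/s) = 6.67379 ft/s

6.674 ft/s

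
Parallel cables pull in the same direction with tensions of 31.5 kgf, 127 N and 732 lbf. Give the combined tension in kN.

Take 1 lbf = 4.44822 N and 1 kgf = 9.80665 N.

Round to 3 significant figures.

3.69 kN

31.5 kgf × 9.80665 = 308.909 N
127 N (already N)
732 lbf × 4.44822 = 3256.1 N
Total: 308.909 + 127 + 3256.1 = 3692.01 N
In kN: 3692.01 / 1000 = 3.69201 kN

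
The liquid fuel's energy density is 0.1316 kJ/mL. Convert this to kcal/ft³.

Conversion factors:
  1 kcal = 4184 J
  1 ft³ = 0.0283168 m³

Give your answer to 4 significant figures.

0.1316 kJ/mL × 1000 J/kJ ÷ 10⁻⁶ m³/mL = 1.316×10⁸ J/m³
1.316×10⁸ J/m³ ÷ 4184 J/kcal × 0.0283168 m³/ft³ = 890.653 kcal/ft³

890.7 kcal/ft³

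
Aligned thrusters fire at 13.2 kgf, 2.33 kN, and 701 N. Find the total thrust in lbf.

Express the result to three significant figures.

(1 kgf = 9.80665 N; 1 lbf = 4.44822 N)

13.2 kgf × 9.80665 = 129.448 N
2.33 kN × 1000 = 2330 N
701 N (already N)
Combined: 129.448 + 2330 + 701 = 3160.45 N
In lbf: 3160.45 / 4.44822 = 710.498 lbf

710 lbf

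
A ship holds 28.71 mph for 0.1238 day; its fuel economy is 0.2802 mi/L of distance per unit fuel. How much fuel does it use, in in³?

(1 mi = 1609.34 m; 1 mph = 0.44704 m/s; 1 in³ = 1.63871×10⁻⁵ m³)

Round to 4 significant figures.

1.858×10⁴ in³

28.71 mph → 12.8345 m/s
0.1238 day → 10696.3 s
d = v × t = 12.8345 × 10696.3 = 137282 m
0.2802 mi/L → 450937 m/m³
V = d / (distance per unit fuel) = 137282 / 450937 = 0.304437 m³
In in³: 0.304437 / 1.63871×10⁻⁵ = 18577.8 in³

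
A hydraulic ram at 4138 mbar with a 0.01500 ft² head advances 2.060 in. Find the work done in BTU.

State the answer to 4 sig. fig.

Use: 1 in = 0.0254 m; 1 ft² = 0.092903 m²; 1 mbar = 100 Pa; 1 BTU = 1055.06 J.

4138 mbar → 413800 Pa
0.01500 ft² → 0.00139354 m²
F = P × A = 413800 × 0.00139354 = 576.647 N
2.060 in → 0.052324 m
W = F × d = 576.647 × 0.052324 = 30.1725 J
In BTU: 30.1725 / 1055.06 = 0.0285979 BTU

0.02860 BTU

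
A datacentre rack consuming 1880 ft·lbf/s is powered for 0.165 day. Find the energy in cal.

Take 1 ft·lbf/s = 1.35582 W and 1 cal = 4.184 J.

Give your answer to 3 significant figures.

1880 ft·lbf/s × 1.35582 → 2548.94 W
0.165 day × 86400 → 14256 s
E = P × t = 2548.94 W × 14256 s = 3.63377×10⁷ J
3.63377×10⁷ J ÷ (4.184 J/cal) = 8.68492×10⁶ cal

8.68×10⁶ cal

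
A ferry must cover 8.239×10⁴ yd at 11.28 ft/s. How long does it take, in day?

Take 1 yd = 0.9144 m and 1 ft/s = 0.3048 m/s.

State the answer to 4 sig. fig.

0.2536 day

8.239×10⁴ yd × 0.9144 = 75337.4 m
11.28 ft/s × 0.3048 = 3.43814 m/s
t = d / v = 75337.4 m / 3.43814 m/s = 21912.3 s
21912.3 s ÷ (86400 s/day) = 0.253615 day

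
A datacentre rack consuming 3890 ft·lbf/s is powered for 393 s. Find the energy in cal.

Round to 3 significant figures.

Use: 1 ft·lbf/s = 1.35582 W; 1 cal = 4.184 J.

3890 ft·lbf/s × 1.35582 → 5274.14 W
E = P × t = 5274.14 W × 393 s = 2.07274×10⁶ J
2.07274×10⁶ J ÷ (4.184 J/cal) = 495397 cal

4.95×10⁵ cal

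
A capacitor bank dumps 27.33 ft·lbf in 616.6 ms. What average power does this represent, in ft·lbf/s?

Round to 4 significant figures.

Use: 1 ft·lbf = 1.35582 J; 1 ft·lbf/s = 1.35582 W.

27.33 ft·lbf × 1.35582 → 37.0546 J
616.6 ms × 0.001 → 0.6166 s
P = E / t = 37.0546 J / 0.6166 s = 60.095 W
60.095 W ÷ (1.35582 W/ft·lbf/s) = 44.3237 ft·lbf/s

44.32 ft·lbf/s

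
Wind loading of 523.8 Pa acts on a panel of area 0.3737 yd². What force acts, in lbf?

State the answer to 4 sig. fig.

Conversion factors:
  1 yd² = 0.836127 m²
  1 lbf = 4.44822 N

0.3737 yd² × 0.836127 → 0.312461 m²
F = P × A = 523.8 Pa × 0.312461 m² = 163.667 N
163.667 N ÷ (4.44822 N/lbf) = 36.7938 lbf

36.79 lbf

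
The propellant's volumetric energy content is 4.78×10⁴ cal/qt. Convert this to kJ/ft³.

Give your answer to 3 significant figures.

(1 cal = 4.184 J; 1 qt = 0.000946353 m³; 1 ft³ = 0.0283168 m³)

4.78×10⁴ cal/qt × 4.184 J/cal ÷ 0.000946353 m³/qt = 2.11333×10⁸ J/m³
2.11333×10⁸ J/m³ ÷ 1000 J/kJ × 0.0283168 m³/ft³ = 5984.27 kJ/ft³

5980 kJ/ft³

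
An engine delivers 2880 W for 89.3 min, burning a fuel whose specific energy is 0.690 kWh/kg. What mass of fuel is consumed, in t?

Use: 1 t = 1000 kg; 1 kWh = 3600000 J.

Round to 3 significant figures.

0.00621 t

89.3 min → 5358 s
E = P × t = 2880 × 5358 = 1.5431×10⁷ J
0.690 kWh/kg → 2.484×10⁶ J/kg
m = E / e_s = 1.5431×10⁷ / 2.484×10⁶ = 6.21216 kg
In t: 6.21216 / 1000 = 0.00621216 t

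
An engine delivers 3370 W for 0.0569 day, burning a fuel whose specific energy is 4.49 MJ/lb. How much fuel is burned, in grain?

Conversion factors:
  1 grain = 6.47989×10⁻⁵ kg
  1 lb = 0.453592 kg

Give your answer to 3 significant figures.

2.58×10⁴ grain

0.0569 day → 4916.16 s
E = P × t = 3370 × 4916.16 = 1.65675×10⁷ J
4.49 MJ/lb → 9.89876×10⁶ J/kg
m = E / e_s = 1.65675×10⁷ / 9.89876×10⁶ = 1.67369 kg
In grain: 1.67369 / 6.47989×10⁻⁵ = 25829 grain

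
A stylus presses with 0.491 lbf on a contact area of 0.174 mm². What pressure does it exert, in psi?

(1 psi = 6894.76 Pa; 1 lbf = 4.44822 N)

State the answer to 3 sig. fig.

1820 psi

0.491 lbf × 4.44822 → 2.18408 N
0.174 mm² × 10⁻⁶ → 1.74×10⁻⁷ m²
P = F / A = 2.18408 N / 1.74×10⁻⁷ m² = 1.25522×10⁷ Pa
1.25522×10⁷ Pa ÷ (6894.76 Pa/psi) = 1820.54 psi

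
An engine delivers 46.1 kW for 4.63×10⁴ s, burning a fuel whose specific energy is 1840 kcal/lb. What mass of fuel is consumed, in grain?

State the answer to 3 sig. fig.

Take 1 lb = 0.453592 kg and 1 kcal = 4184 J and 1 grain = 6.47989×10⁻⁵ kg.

46.1 kW → 46100 W
E = P × t = 46100 × 46300 = 2.13443×10⁹ J
1840 kcal/lb → 1.69724×10⁷ J/kg
m = E / e_s = 2.13443×10⁹ / 1.69724×10⁷ = 125.759 kg
In grain: 125.759 / 6.47989×10⁻⁵ = 1.94076×10⁶ grain

1.94×10⁶ grain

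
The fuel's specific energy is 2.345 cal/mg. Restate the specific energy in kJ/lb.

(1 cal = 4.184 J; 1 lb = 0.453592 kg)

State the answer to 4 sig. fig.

4450 kJ/lb

2.345 cal/mg × 4.184 J/cal ÷ 10⁻⁶ kg/mg = 9.81148×10⁶ J/kg
9.81148×10⁶ J/kg ÷ 1000 J/kJ × 0.453592 kg/lb = 4450.41 kJ/lb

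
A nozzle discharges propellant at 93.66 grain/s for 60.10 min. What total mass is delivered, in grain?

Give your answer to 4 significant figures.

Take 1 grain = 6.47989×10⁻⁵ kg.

3.377×10⁵ grain

93.66 grain/s → 0.00606906 kg/s
60.10 min → 3606 s
m = ṁ × t = 0.00606906 × 3606 = 21.885 kg
In grain: 21.885 / 6.47989×10⁻⁵ = 337737 grain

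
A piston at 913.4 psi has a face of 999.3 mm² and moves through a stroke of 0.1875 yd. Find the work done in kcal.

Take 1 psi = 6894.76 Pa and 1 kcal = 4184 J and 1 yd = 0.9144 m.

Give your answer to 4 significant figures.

0.2579 kcal

913.4 psi → 6.29767×10⁶ Pa
999.3 mm² → 9.993×10⁻⁴ m²
F = P × A = 6.29767×10⁶ × 9.993×10⁻⁴ = 6293.26 N
0.1875 yd → 0.17145 m
W = F × d = 6293.26 × 0.17145 = 1078.98 J
In kcal: 1078.98 / 4184 = 0.257882 kcal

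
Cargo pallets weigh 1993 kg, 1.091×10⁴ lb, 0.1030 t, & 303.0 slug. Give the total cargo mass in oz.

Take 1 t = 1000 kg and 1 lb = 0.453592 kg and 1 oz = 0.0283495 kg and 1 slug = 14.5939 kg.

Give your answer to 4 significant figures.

4.045×10⁵ oz

1993 kg (already kg)
1.091×10⁴ lb × 0.453592 → 4948.69 kg
0.1030 t × 1000 → 103 kg
303.0 slug × 14.5939 → 4421.95 kg
Total: 1993 + 4948.69 + 103 + 4421.95 = 11466.6 kg
In oz: 11466.6 / 0.0283495 = 404473 oz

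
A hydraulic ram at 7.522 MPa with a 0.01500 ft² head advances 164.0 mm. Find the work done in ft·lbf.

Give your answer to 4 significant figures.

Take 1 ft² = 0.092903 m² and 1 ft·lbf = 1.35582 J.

7.522 MPa → 7.522×10⁶ Pa
0.01500 ft² → 0.00139354 m²
F = P × A = 7.522×10⁶ × 0.00139354 = 10482.2 N
164.0 mm → 0.164 m
W = F × d = 10482.2 × 0.164 = 1719.08 J
In ft·lbf: 1719.08 / 1.35582 = 1267.93 ft·lbf

1268 ft·lbf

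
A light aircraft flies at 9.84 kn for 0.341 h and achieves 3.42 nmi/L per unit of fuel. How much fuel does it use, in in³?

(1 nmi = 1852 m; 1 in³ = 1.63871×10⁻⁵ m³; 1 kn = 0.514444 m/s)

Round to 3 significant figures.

59.9 in³

9.84 kn → 5.06213 m/s
0.341 h → 1227.6 s
d = v × t = 5.06213 × 1227.6 = 6214.27 m
3.42 nmi/L → 6.33384×10⁶ m/m³
V = d / (distance per unit fuel) = 6214.27 / 6.33384×10⁶ = 9.81122×10⁻⁴ m³
In in³: 9.81122×10⁻⁴ / 1.63871×10⁻⁵ = 59.8716 in³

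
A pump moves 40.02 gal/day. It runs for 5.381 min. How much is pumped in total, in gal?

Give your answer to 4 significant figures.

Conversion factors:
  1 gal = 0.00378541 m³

0.1495 gal

40.02 gal/day → 1.75338×10⁻⁶ m³/s
5.381 min → 322.86 s
V = Q × t = 1.75338×10⁻⁶ × 322.86 = 5.66096×10⁻⁴ m³
In gal: 5.66096×10⁻⁴ / 0.00378541 = 0.149547 gal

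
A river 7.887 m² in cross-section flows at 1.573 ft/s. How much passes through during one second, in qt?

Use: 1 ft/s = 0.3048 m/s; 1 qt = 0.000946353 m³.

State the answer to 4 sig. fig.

3996 qt

1.573 ft/s × 0.3048 = 0.47945 m/s
V = v × A × t = 0.47945 m/s × 7.887 m² × 1 s = 3.78142 m³
3.78142 m³ ÷ (0.000946353 m³/qt) = 3995.78 qt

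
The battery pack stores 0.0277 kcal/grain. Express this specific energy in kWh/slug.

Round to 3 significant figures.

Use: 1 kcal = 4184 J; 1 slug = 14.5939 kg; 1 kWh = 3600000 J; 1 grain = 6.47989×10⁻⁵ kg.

7.25 kWh/slug

0.0277 kcal/grain × 4184 J/kcal ÷ 6.47989×10⁻⁵ kg/grain = 1.78856×10⁶ J/kg
1.78856×10⁶ J/kg ÷ 3600000 J/kWh × 14.5939 kg/slug = 7.25057 kWh/slug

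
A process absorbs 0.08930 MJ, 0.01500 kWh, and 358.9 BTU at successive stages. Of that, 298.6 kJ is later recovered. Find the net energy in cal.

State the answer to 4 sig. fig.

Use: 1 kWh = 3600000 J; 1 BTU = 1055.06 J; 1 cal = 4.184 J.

0.08930 MJ × 1000000 = 89300 J
0.01500 kWh × 3600000 = 54000 J
358.9 BTU × 1055.06 = 378661 J
298.6 kJ × 1000 = 298600 J
Sum: 89300 + 54000 + 378661 − 298600 = 223361 J
In cal: 223361 / 4.184 = 53384.6 cal

5.338×10⁴ cal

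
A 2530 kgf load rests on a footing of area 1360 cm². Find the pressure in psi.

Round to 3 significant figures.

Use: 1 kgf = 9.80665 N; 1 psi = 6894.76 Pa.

2530 kgf × 9.80665 = 24810.8 N
1360 cm² × 0.0001 = 0.136 m²
P = F / A = 24810.8 N / 0.136 m² = 182432 Pa
182432 Pa ÷ (6894.76 Pa/psi) = 26.4595 psi

26.5 psi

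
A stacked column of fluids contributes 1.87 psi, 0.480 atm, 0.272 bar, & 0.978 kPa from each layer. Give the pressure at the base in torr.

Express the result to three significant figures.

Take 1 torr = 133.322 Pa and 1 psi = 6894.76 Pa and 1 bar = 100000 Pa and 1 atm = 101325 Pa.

673 torr

1.87 psi × 6894.76 = 12893.2 Pa
0.480 atm × 101325 = 48636 Pa
0.272 bar × 100000 = 27200 Pa
0.978 kPa × 1000 = 978 Pa
Total: 12893.2 + 48636 + 27200 + 978 = 89707.2 Pa
In torr: 89707.2 / 133.322 = 672.861 torr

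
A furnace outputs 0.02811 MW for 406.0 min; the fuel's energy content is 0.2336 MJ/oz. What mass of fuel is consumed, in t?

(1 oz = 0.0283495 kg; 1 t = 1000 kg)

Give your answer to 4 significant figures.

0.08310 t

0.02811 MW → 28110 W
406.0 min → 24360 s
E = P × t = 28110 × 24360 = 6.8476×10⁸ J
0.2336 MJ/oz → 8.24×10⁶ J/kg
m = E / e_s = 6.8476×10⁸ / 8.24×10⁶ = 83.1019 kg
In t: 83.1019 / 1000 = 0.0831019 t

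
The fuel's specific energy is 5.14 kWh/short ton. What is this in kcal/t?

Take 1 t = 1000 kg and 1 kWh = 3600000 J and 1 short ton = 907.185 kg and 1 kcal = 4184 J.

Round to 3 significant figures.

5.14 kWh/short ton × 3600000 J/kWh ÷ 907.185 kg/short ton = 20397.2 J/kg
20397.2 J/kg ÷ 4184 J/kcal × 1000 kg/t = 4875.05 kcal/t

4880 kcal/t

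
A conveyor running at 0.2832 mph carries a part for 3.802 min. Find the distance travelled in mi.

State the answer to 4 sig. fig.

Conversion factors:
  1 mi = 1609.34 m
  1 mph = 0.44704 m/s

0.2832 mph × 0.44704 → 0.126602 m/s
3.802 min × 60 → 228.12 s
d = v × t = 0.126602 m/s × 228.12 s = 28.8804 m
28.8804 m ÷ (1609.34 m/mi) = 0.0179455 mi

0.01795 mi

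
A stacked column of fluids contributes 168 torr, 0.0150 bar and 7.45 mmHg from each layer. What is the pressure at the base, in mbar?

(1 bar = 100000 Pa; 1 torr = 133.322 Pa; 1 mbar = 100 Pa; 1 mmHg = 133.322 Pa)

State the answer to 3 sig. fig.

168 torr × 133.322 = 22398.1 Pa
0.0150 bar × 100000 = 1500 Pa
7.45 mmHg × 133.322 = 993.249 Pa
Combined: 22398.1 + 1500 + 993.249 = 24891.3 Pa
In mbar: 24891.3 / 100 = 248.913 mbar

249 mbar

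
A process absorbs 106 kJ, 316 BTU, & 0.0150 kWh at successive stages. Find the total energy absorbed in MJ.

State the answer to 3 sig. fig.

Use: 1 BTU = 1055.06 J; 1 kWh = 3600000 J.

0.493 MJ

106 kJ × 1000 = 106000 J
316 BTU × 1055.06 = 333399 J
0.0150 kWh × 3600000 = 54000 J
Sum: 106000 + 333399 + 54000 = 493399 J
In MJ: 493399 / 1000000 = 0.493399 MJ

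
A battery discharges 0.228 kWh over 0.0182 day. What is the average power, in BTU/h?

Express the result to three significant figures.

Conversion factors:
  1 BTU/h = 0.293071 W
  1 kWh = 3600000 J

1780 BTU/h

0.228 kWh × 3600000 = 820800 J
0.0182 day × 86400 = 1572.48 s
P = E / t = 820800 J / 1572.48 s = 521.978 W
521.978 W ÷ (0.293071 W/BTU/h) = 1781.06 BTU/h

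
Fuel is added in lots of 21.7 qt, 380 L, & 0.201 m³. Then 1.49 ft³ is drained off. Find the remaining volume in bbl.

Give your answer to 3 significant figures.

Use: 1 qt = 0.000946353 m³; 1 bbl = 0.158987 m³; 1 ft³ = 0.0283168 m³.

21.7 qt × 0.000946353 = 0.0205359 m³
380 L × 0.001 = 0.38 m³
0.201 m³ (already m³)
1.49 ft³ × 0.0283168 = 0.042192 m³
Sum: 0.0205359 + 0.38 + 0.201 − 0.042192 = 0.559344 m³
In bbl: 0.559344 / 0.158987 = 3.51817 bbl

3.52 bbl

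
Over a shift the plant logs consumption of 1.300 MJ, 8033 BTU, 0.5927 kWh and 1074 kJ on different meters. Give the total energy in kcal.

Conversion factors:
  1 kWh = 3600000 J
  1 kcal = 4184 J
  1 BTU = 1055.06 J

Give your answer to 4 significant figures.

3103 kcal

1.300 MJ × 1000000 = 1.3×10⁶ J
8033 BTU × 1055.06 = 8.4753×10⁶ J
0.5927 kWh × 3600000 = 2.13372×10⁶ J
1074 kJ × 1000 = 1.074×10⁶ J
Combined: 1.3×10⁶ + 8.4753×10⁶ + 2.13372×10⁶ + 1.074×10⁶ = 1.2983×10⁷ J
In kcal: 1.2983×10⁷ / 4184 = 3103.01 kcal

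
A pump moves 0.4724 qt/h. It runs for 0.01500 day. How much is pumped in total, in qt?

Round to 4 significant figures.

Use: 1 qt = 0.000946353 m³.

0.1701 qt

0.4724 qt/h → 1.24183×10⁻⁷ m³/s
0.01500 day → 1296 s
V = Q × t = 1.24183×10⁻⁷ × 1296 = 1.60941×10⁻⁴ m³
In qt: 1.60941×10⁻⁴ / 0.000946353 = 0.170064 qt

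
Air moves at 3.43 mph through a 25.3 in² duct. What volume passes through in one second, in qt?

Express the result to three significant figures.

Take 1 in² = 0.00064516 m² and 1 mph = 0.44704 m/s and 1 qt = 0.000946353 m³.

26.4 qt

3.43 mph × 0.44704 = 1.53335 m/s
25.3 in² × 0.00064516 = 0.0163225 m²
V = v × A × t = 1.53335 m/s × 0.0163225 m² × 1 s = 0.0250281 m³
0.0250281 m³ ÷ (0.000946353 m³/qt) = 26.4469 qt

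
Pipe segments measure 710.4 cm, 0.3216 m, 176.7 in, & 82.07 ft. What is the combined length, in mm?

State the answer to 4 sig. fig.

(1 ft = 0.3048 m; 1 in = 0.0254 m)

710.4 cm × 0.01 = 7.104 m
0.3216 m (already m)
176.7 in × 0.0254 = 4.48818 m
82.07 ft × 0.3048 = 25.0149 m
Total: 7.104 + 0.3216 + 4.48818 + 25.0149 = 36.9287 m
In mm: 36.9287 / 0.001 = 36928.7 mm

3.693×10⁴ mm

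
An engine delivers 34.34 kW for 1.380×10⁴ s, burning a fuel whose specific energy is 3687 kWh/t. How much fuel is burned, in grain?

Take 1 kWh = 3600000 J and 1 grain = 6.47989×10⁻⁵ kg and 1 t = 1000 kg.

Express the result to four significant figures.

34.34 kW → 34340 W
E = P × t = 34340 × 13800 = 4.73892×10⁸ J
3687 kWh/t → 1.32732×10⁷ J/kg
m = E / e_s = 4.73892×10⁸ / 1.32732×10⁷ = 35.7029 kg
In grain: 35.7029 / 6.47989×10⁻⁵ = 550980 grain

5.510×10⁵ grain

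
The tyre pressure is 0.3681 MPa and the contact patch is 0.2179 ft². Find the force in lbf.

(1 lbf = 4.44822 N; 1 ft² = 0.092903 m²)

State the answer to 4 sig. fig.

1675 lbf

0.3681 MPa × 1000000 → 368100 Pa
0.2179 ft² × 0.092903 → 0.0202436 m²
F = P × A = 368100 Pa × 0.0202436 m² = 7451.67 N
7451.67 N ÷ (4.44822 N/lbf) = 1675.2 lbf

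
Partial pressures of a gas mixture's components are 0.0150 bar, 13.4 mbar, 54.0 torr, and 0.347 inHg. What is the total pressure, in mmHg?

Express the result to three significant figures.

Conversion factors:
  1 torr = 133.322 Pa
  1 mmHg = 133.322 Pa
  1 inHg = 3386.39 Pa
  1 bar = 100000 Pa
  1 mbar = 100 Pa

0.0150 bar × 100000 = 1500 Pa
13.4 mbar × 100 = 1340 Pa
54.0 torr × 133.322 = 7199.39 Pa
0.347 inHg × 3386.39 = 1175.08 Pa
Total: 1500 + 1340 + 7199.39 + 1175.08 = 11214.5 Pa
In mmHg: 11214.5 / 133.322 = 84.1159 mmHg

84.1 mmHg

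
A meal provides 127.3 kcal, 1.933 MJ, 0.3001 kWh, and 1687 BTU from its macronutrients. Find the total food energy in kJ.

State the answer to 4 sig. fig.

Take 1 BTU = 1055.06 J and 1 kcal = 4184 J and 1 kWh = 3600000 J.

5326 kJ

127.3 kcal × 4184 = 532623 J
1.933 MJ × 1000000 = 1.933×10⁶ J
0.3001 kWh × 3600000 = 1.08036×10⁶ J
1687 BTU × 1055.06 = 1.77989×10⁶ J
Combined: 532623 + 1.933×10⁶ + 1.08036×10⁶ + 1.77989×10⁶ = 5.32587×10⁶ J
In kJ: 5.32587×10⁶ / 1000 = 5325.87 kJ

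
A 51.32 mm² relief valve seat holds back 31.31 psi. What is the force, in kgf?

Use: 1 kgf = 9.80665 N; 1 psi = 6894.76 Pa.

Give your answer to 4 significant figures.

31.31 psi × 6894.76 = 215875 Pa
51.32 mm² × 10⁻⁶ = 5.132×10⁻⁵ m²
F = P × A = 215875 Pa × 5.132×10⁻⁵ m² = 11.0787 N
11.0787 N ÷ (9.80665 N/kgf) = 1.12971 kgf

1.130 kgf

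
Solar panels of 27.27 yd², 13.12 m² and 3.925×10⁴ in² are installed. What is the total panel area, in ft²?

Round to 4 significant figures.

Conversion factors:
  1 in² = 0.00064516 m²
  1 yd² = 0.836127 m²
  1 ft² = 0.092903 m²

27.27 yd² × 0.836127 → 22.8012 m²
13.12 m² (already m²)
3.925×10⁴ in² × 0.00064516 → 25.3225 m²
Total: 22.8012 + 13.12 + 25.3225 = 61.2437 m²
In ft²: 61.2437 / 0.092903 = 659.222 ft²

659.2 ft²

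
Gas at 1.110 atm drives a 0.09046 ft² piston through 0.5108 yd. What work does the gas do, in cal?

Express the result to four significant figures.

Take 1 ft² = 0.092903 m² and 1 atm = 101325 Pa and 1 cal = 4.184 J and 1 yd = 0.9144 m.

1.110 atm → 112471 Pa
0.09046 ft² → 0.00840401 m²
F = P × A = 112471 × 0.00840401 = 945.207 N
0.5108 yd → 0.467076 m
W = F × d = 945.207 × 0.467076 = 441.484 J
In cal: 441.484 / 4.184 = 105.517 cal

105.5 cal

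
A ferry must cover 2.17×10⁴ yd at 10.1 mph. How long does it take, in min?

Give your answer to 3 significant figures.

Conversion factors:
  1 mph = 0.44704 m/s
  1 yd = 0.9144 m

2.17×10⁴ yd × 0.9144 = 19842.5 m
10.1 mph × 0.44704 = 4.5151 m/s
t = d / v = 19842.5 m / 4.5151 m/s = 4394.7 s
4394.7 s ÷ (60 s/min) = 73.245 min

73.2 min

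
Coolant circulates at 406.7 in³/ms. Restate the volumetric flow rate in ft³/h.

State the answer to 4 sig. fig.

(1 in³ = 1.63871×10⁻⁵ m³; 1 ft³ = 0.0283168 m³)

406.7 in³/ms × 1.63871×10⁻⁵ m³/in³ ÷ 0.001 s/ms = 6.66463 m³/s
6.66463 m³/s ÷ 0.0283168 m³/ft³ × 3600 s/h = 847294 ft³/h

8.473×10⁵ ft³/h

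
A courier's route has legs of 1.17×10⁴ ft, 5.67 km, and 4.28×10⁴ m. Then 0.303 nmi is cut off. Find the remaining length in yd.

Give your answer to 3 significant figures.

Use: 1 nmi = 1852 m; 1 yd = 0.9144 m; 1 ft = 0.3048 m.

1.17×10⁴ ft × 0.3048 = 3566.16 m
5.67 km × 1000 = 5670 m
4.28×10⁴ m (already m)
0.303 nmi × 1852 = 561.156 m
Net: 3566.16 + 5670 + 42800 − 561.156 = 51475 m
In yd: 51475 / 0.9144 = 56293.7 yd

5.63×10⁴ yd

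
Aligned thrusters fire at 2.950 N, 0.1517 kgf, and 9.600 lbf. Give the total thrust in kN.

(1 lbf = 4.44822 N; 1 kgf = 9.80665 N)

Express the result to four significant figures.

2.950 N (already N)
0.1517 kgf × 9.80665 = 1.48767 N
9.600 lbf × 4.44822 = 42.7029 N
Total: 2.95 + 1.48767 + 42.7029 = 47.1406 N
In kN: 47.1406 / 1000 = 0.0471406 kN

0.04714 kN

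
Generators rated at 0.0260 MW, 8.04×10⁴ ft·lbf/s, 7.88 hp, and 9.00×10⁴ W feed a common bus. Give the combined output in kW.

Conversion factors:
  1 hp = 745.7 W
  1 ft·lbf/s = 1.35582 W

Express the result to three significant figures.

231 kW

0.0260 MW × 1000000 = 26000 W
8.04×10⁴ ft·lbf/s × 1.35582 = 109008 W
7.88 hp × 745.7 = 5876.12 W
9.00×10⁴ W (already W)
Combined: 26000 + 109008 + 5876.12 + 90000 = 230884 W
In kW: 230884 / 1000 = 230.884 kW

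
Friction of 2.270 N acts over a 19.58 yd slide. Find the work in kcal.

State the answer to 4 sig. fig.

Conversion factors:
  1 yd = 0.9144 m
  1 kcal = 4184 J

19.58 yd × 0.9144 → 17.904 m
W = F × d = 2.27 N × 17.904 m = 40.6421 J
40.6421 J ÷ (4184 J/kcal) = 0.0097137 kcal

0.009714 kcal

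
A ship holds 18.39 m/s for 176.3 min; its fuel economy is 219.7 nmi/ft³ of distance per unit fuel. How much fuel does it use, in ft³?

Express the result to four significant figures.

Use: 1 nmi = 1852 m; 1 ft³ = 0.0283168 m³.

176.3 min → 10578 s
d = v × t = 18.39 × 10578 = 194529 m
219.7 nmi/ft³ → 1.4369×10⁷ m/m³
V = d / (distance per unit fuel) = 194529 / 1.4369×10⁷ = 0.0135381 m³
In ft³: 0.0135381 / 0.0283168 = 0.478094 ft³

0.4781 ft³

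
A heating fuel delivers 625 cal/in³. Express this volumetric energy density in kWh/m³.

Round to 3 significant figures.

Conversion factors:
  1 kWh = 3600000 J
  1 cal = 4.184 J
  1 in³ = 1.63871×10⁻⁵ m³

44.3 kWh/m³

625 cal/in³ × 4.184 J/cal ÷ 1.63871×10⁻⁵ m³/in³ = 1.59577×10⁸ J/m³
1.59577×10⁸ J/m³ ÷ 3600000 J/kWh = 44.3269 kWh/m³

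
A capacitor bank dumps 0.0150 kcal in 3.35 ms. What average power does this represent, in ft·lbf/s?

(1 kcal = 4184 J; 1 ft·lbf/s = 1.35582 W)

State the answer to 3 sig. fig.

1.38×10⁴ ft·lbf/s

0.0150 kcal × 4184 → 62.76 J
3.35 ms × 0.001 → 0.00335 s
P = E / t = 62.76 J / 0.00335 s = 18734.3 W
18734.3 W ÷ (1.35582 W/ft·lbf/s) = 13817.7 ft·lbf/s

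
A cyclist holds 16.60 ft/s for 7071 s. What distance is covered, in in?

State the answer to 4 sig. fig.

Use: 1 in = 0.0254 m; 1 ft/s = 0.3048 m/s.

1.409×10⁶ in

16.60 ft/s × 0.3048 = 5.05968 m/s
d = v × t = 5.05968 m/s × 7071 s = 35777 m
35777 m ÷ (0.0254 m/in) = 1.40854×10⁶ in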